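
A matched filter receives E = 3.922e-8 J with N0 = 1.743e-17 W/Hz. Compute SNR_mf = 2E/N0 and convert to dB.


SNR_lin = 2 * 3.922e-8 / 1.743e-17 = 4.5e9
SNR_dB = 10*log10(4.5e9) = 96.5 dB

96.5 dB


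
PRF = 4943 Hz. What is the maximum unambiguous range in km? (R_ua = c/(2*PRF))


R_ua = 3e8 / (2 * 4943) = 30345.9 m = 30.3 km

30.3 km


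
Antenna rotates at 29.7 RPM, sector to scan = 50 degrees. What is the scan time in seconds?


t = 50 / (29.7 * 360) * 60 = 0.28 s

0.28 s


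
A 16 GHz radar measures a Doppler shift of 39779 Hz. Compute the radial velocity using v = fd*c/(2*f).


v = 39779 * 3e8 / (2 * 16000000000.0) = 372.9 m/s

372.9 m/s


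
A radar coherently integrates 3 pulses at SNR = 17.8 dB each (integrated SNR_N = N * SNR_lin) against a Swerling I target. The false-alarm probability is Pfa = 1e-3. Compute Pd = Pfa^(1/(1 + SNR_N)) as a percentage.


SNR_lin = 10^(17.8/10) = 60.25596
SNR_N = 3 * 60.25596 = 180.76788
1/(1 + SNR_N) = 1/181.76788 = 0.0055015
Pd = (1e-3)^0.0055015 = 0.96271
Pd = 96.3%

96.3%


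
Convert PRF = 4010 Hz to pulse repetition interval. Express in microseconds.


PRI = 1/4010 = 0.0002493766 s = 249.4 us

249.4 us


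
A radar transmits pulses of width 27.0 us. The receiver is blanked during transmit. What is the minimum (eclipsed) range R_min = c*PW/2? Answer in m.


R_min = 3e8 * 27.0e-6 / 2 = 4050.0 m

4050.0 m


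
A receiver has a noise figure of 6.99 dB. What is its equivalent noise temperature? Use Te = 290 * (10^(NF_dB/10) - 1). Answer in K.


NF_lin = 10^(6.99/10) = 5.000345
Te = 290 * (5.000345 - 1) = 1160.1 K

1160.1 K


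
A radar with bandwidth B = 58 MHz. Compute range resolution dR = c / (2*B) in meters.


dR = 3e8 / (2 * 58000000.0) = 2.59 m

2.59 m


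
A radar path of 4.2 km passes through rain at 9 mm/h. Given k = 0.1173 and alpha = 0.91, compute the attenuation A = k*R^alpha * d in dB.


gamma = 0.1173 * 9^0.91 = 0.866281 dB/km
A = 0.866281 * 4.2 = 3.64 dB

3.64 dB


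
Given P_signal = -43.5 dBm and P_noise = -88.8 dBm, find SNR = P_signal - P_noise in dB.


SNR = -43.5 - (-88.8) = 45.3 dB

45.3 dB


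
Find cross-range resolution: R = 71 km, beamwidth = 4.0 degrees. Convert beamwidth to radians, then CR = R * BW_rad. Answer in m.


BW_rad = 0.06981317
CR = 71000 * 0.06981317 = 4956.7 m

4956.7 m


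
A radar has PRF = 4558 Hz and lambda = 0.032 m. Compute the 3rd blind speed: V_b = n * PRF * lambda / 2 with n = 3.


V_blind = 3 * 4558 * 0.032 / 2 = 218.8 m/s

218.8 m/s


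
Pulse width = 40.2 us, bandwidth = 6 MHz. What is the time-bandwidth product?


TBP = 40.2 * 6 = 241.2

241.2


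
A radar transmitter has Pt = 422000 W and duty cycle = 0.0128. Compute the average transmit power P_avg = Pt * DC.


P_avg = 422000 * 0.0128 = 5401.6 W

5401.6 W


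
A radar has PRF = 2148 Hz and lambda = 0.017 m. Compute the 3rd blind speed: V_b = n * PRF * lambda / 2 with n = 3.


V_blind = 3 * 2148 * 0.017 / 2 = 54.8 m/s

54.8 m/s


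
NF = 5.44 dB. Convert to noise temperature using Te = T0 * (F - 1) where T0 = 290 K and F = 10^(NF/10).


NF_lin = 10^(5.44/10) = 3.499452
Te = 290 * (3.499452 - 1) = 724.8 K

724.8 K


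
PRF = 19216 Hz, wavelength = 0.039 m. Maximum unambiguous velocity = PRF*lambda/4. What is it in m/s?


V_ua = 19216 * 0.039 / 4 = 187.4 m/s

187.4 m/s


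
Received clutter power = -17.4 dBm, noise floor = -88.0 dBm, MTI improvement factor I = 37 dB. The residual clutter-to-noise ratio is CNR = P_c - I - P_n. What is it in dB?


CNR = -17.4 - 37 - (-88.0) = 33.6 dB

33.6 dB


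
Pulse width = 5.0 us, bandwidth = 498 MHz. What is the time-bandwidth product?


TBP = 5.0 * 498 = 2490.0

2490.0


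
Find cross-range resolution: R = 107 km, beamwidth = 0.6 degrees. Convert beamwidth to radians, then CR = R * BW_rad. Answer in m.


BW_rad = 0.010471976
CR = 107000 * 0.010471976 = 1120.5 m

1120.5 m


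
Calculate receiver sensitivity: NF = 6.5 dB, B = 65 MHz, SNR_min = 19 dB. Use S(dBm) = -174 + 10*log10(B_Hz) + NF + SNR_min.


10*log10(65000000.0) = 78.13
S = -174 + 78.13 + 6.5 + 19 = -70.4 dBm

-70.4 dBm


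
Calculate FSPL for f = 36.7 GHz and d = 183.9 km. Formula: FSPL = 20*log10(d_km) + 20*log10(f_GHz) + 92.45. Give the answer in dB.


20*log10(183.9) = 45.29
20*log10(36.7) = 31.29
FSPL = 169.0 dB

169.0 dB


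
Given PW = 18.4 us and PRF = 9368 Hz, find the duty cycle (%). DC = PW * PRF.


DC = 18.4e-6 * 9368 * 100 = 17.24%

17.24%


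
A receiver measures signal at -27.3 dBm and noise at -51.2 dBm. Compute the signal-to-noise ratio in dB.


SNR = -27.3 - (-51.2) = 23.9 dB

23.9 dB


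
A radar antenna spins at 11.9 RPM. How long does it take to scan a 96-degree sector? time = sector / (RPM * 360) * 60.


t = 96 / (11.9 * 360) * 60 = 1.34 s

1.34 s


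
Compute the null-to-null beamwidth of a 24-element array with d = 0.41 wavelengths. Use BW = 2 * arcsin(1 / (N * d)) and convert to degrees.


1/(N*d) = 1/(24*0.41) = 0.101626
BW = 2*arcsin(0.101626) = 11.7 degrees

11.7 degrees


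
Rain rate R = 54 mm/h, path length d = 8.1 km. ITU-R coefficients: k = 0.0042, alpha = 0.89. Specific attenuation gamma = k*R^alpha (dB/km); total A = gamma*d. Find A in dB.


gamma = 0.0042 * 54^0.89 = 0.146245 dB/km
A = 0.146245 * 8.1 = 1.18 dB

1.18 dB


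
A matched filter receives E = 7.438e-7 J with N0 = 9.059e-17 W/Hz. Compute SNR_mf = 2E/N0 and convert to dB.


SNR_lin = 2 * 7.438e-7 / 9.059e-17 = 1.642e10
SNR_dB = 10*log10(1.642e10) = 102.2 dB

102.2 dB


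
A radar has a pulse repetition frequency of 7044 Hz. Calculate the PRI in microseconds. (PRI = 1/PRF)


PRI = 1/7044 = 0.0001419648 s = 142.0 us

142.0 us


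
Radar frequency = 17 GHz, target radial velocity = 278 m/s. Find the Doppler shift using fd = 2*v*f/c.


fd = 2 * 278 * 17000000000.0 / 3e8 = 31506.7 Hz

31506.7 Hz


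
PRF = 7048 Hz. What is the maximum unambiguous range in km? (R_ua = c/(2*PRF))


R_ua = 3e8 / (2 * 7048) = 21282.6 m = 21.3 km

21.3 km


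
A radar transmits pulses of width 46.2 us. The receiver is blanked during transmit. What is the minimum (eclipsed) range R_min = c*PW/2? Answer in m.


R_min = 3e8 * 46.2e-6 / 2 = 6930.0 m

6930.0 m


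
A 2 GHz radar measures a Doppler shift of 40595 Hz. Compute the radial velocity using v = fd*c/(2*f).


v = 40595 * 3e8 / (2 * 2000000000.0) = 3044.6 m/s

3044.6 m/s


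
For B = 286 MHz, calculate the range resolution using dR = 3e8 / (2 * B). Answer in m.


dR = 3e8 / (2 * 286000000.0) = 0.52 m

0.52 m


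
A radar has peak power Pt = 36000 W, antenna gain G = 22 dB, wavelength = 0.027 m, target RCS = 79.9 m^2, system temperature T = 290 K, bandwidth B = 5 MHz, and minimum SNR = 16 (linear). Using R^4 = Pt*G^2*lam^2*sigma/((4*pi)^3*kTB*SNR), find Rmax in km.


G_lin = 10^(22/10) = 158.489319
R^4 = 36000 * 158.489319^2 * 0.027^2 * 79.9 / ((4*pi)^3 * 1.38e-23 * 290 * 5000000.0 * 16)
R^4 = 8.29049e16 m^4
R_max = (8.29049e16)^(1/4) = 16968.6 m = 17.0 km

17.0 km


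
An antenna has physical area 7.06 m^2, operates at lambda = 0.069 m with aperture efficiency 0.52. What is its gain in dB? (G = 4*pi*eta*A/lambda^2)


G_linear = 4*pi*0.52*7.06/0.069^2 = 9689.91
G_dB = 10*log10(9689.91) = 39.9 dB

39.9 dB


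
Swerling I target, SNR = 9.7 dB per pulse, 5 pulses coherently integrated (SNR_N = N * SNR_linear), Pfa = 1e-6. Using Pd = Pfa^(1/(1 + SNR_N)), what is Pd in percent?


SNR_lin = 10^(9.7/10) = 9.33254
SNR_N = 5 * 9.33254 = 46.6627
1/(1 + SNR_N) = 1/47.6627 = 0.0209808
Pd = (1e-6)^0.0209808 = 0.74837
Pd = 74.8%

74.8%


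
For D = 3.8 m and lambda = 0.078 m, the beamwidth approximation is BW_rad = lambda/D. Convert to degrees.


BW_rad = 0.078 / 3.8 = 0.020526
BW_deg = 1.18 degrees

1.18 degrees


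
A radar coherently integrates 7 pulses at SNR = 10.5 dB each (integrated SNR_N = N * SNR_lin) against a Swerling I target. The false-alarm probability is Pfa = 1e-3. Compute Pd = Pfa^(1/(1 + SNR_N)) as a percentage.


SNR_lin = 10^(10.5/10) = 11.22018
SNR_N = 7 * 11.22018 = 78.54126
1/(1 + SNR_N) = 1/79.54126 = 0.0125721
Pd = (1e-3)^0.0125721 = 0.91682
Pd = 91.7%

91.7%


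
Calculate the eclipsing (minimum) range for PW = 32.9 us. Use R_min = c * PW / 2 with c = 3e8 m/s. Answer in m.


R_min = 3e8 * 32.9e-6 / 2 = 4935.0 m

4935.0 m


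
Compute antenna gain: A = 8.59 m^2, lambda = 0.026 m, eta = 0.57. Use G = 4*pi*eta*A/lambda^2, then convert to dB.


G_linear = 4*pi*0.57*8.59/0.026^2 = 91018.82
G_dB = 10*log10(91018.82) = 49.6 dB

49.6 dB


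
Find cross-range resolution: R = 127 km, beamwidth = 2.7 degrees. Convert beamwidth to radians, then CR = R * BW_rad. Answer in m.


BW_rad = 0.04712389
CR = 127000 * 0.04712389 = 5984.7 m

5984.7 m


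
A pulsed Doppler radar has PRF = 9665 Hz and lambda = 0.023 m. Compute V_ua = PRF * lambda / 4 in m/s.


V_ua = 9665 * 0.023 / 4 = 55.6 m/s

55.6 m/s


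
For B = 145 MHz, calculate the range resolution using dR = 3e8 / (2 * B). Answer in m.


dR = 3e8 / (2 * 145000000.0) = 1.03 m

1.03 m


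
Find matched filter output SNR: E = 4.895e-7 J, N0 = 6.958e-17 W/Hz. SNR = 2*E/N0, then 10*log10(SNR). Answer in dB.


SNR_lin = 2 * 4.895e-7 / 6.958e-17 = 1.407e10
SNR_dB = 10*log10(1.407e10) = 101.5 dB

101.5 dB


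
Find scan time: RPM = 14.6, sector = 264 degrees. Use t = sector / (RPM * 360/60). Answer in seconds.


t = 264 / (14.6 * 360) * 60 = 3.01 s

3.01 s


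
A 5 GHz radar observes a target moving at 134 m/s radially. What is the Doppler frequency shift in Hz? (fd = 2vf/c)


fd = 2 * 134 * 5000000000.0 / 3e8 = 4466.7 Hz

4466.7 Hz


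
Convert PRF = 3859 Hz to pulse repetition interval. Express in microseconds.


PRI = 1/3859 = 0.0002591345 s = 259.1 us

259.1 us


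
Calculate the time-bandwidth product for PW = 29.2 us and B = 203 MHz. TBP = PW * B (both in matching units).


TBP = 29.2 * 203 = 5927.6

5927.6


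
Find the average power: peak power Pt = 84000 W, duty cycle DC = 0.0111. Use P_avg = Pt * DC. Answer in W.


P_avg = 84000 * 0.0111 = 932.4 W

932.4 W


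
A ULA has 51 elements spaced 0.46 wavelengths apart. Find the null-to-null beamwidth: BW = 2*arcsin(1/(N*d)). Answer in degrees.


1/(N*d) = 1/(51*0.46) = 0.042626
BW = 2*arcsin(0.042626) = 4.9 degrees

4.9 degrees


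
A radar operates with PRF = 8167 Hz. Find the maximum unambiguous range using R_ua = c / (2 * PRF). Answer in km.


R_ua = 3e8 / (2 * 8167) = 18366.6 m = 18.4 km

18.4 km


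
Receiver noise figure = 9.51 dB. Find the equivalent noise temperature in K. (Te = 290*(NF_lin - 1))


NF_lin = 10^(9.51/10) = 8.933055
Te = 290 * (8.933055 - 1) = 2300.6 K

2300.6 K


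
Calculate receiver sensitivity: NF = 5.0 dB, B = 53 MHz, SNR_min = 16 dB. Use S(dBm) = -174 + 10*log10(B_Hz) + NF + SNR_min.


10*log10(53000000.0) = 77.24
S = -174 + 77.24 + 5.0 + 16 = -75.8 dBm

-75.8 dBm


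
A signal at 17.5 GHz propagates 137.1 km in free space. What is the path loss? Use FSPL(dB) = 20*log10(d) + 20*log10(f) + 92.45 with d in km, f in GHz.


20*log10(137.1) = 42.74
20*log10(17.5) = 24.86
FSPL = 160.1 dB

160.1 dB


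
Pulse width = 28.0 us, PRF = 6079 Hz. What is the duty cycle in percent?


DC = 28.0e-6 * 6079 * 100 = 17.02%

17.02%


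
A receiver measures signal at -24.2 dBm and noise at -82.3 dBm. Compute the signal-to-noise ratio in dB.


SNR = -24.2 - (-82.3) = 58.1 dB

58.1 dB


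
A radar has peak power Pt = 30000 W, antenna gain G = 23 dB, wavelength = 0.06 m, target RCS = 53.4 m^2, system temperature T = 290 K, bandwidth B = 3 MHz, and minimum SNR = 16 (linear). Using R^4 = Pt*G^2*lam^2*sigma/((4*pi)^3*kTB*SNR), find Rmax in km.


G_lin = 10^(23/10) = 199.526231
R^4 = 30000 * 199.526231^2 * 0.06^2 * 53.4 / ((4*pi)^3 * 1.38e-23 * 290 * 3000000.0 * 16)
R^4 = 6.02306e17 m^4
R_max = (6.02306e17)^(1/4) = 27858.3 m = 27.9 km

27.9 km


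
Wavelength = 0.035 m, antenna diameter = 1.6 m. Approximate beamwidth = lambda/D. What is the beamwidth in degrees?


BW_rad = 0.035 / 1.6 = 0.021875
BW_deg = 1.25 degrees

1.25 degrees


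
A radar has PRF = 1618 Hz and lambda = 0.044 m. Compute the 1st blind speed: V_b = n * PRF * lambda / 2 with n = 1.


V_blind = 1 * 1618 * 0.044 / 2 = 35.6 m/s

35.6 m/s


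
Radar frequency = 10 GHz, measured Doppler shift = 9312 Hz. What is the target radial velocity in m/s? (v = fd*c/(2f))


v = 9312 * 3e8 / (2 * 10000000000.0) = 139.7 m/s

139.7 m/s


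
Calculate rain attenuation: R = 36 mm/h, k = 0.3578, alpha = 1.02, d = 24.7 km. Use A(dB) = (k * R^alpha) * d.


gamma = 0.3578 * 36^1.02 = 13.837859 dB/km
A = 13.837859 * 24.7 = 341.8 dB

341.8 dB


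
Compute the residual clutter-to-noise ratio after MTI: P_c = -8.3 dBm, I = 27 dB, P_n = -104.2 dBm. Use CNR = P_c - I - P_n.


CNR = -8.3 - 27 - (-104.2) = 68.9 dB

68.9 dB


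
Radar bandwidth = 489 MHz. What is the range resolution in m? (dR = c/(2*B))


dR = 3e8 / (2 * 489000000.0) = 0.31 m

0.31 m


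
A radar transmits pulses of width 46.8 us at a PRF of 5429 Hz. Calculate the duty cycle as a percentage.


DC = 46.8e-6 * 5429 * 100 = 25.41%

25.41%


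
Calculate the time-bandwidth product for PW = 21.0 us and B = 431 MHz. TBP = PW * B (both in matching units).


TBP = 21.0 * 431 = 9051.0

9051.0


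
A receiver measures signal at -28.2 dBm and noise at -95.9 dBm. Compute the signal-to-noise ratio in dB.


SNR = -28.2 - (-95.9) = 67.7 dB

67.7 dB


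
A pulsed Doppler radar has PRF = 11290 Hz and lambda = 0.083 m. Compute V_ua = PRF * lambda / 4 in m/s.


V_ua = 11290 * 0.083 / 4 = 234.3 m/s

234.3 m/s


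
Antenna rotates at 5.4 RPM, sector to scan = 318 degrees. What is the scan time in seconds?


t = 318 / (5.4 * 360) * 60 = 9.81 s

9.81 s


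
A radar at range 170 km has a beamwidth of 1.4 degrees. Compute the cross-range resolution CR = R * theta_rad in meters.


BW_rad = 0.02443461
CR = 170000 * 0.02443461 = 4153.9 m

4153.9 m


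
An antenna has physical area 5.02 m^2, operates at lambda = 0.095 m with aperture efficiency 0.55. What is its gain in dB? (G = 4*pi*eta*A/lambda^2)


G_linear = 4*pi*0.55*5.02/0.095^2 = 3844.4
G_dB = 10*log10(3844.4) = 35.8 dB

35.8 dB


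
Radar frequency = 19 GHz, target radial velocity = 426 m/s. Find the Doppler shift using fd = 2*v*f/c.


fd = 2 * 426 * 19000000000.0 / 3e8 = 53960.0 Hz

53960.0 Hz


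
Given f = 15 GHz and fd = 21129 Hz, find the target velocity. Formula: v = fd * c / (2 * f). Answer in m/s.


v = 21129 * 3e8 / (2 * 15000000000.0) = 211.3 m/s

211.3 m/s


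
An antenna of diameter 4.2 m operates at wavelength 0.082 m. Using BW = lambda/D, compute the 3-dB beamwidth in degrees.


BW_rad = 0.082 / 4.2 = 0.019524
BW_deg = 1.12 degrees

1.12 degrees


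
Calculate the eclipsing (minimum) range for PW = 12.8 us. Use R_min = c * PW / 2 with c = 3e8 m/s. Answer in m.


R_min = 3e8 * 12.8e-6 / 2 = 1920.0 m

1920.0 m


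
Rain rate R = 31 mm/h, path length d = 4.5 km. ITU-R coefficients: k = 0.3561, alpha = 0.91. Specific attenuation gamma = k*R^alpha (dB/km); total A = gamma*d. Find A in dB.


gamma = 0.3561 * 31^0.91 = 8.104218 dB/km
A = 8.104218 * 4.5 = 36.47 dB

36.47 dB


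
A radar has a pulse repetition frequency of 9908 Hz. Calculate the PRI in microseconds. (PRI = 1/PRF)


PRI = 1/9908 = 0.0001009285 s = 100.9 us

100.9 us


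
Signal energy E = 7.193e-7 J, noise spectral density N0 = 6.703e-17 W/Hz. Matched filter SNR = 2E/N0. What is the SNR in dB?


SNR_lin = 2 * 7.193e-7 / 6.703e-17 = 2.146e10
SNR_dB = 10*log10(2.146e10) = 103.3 dB

103.3 dB


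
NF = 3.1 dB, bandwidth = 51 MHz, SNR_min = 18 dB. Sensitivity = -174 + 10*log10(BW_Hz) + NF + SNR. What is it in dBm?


10*log10(51000000.0) = 77.08
S = -174 + 77.08 + 3.1 + 18 = -75.8 dBm

-75.8 dBm


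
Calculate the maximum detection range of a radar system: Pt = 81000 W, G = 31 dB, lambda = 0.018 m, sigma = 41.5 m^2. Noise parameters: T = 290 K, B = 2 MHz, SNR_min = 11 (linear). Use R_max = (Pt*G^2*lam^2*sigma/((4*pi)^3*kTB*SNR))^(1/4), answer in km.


G_lin = 10^(31/10) = 1258.925412
R^4 = 81000 * 1258.925412^2 * 0.018^2 * 41.5 / ((4*pi)^3 * 1.38e-23 * 290 * 2000000.0 * 11)
R^4 = 9.87981e18 m^4
R_max = (9.87981e18)^(1/4) = 56064.4 m = 56.1 km

56.1 km


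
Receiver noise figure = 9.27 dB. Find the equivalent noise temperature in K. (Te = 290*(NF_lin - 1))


NF_lin = 10^(9.27/10) = 8.452788
Te = 290 * (8.452788 - 1) = 2161.3 K

2161.3 K


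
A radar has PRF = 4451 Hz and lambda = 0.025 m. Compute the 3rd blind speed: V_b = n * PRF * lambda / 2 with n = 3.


V_blind = 3 * 4451 * 0.025 / 2 = 166.9 m/s

166.9 m/s


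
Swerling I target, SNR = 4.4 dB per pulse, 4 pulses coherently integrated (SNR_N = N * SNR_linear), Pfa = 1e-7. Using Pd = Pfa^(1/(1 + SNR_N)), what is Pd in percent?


SNR_lin = 10^(4.4/10) = 2.75423
SNR_N = 4 * 2.75423 = 11.01692
1/(1 + SNR_N) = 1/12.01692 = 0.083216
Pd = (1e-7)^0.083216 = 0.26151
Pd = 26.2%

26.2%


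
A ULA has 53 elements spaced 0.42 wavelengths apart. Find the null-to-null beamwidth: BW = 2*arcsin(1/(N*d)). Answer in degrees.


1/(N*d) = 1/(53*0.42) = 0.044924
BW = 2*arcsin(0.044924) = 5.1 degrees

5.1 degrees


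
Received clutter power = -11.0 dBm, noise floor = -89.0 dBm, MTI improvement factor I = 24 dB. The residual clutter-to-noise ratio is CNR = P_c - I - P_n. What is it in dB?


CNR = -11.0 - 24 - (-89.0) = 54.0 dB

54.0 dB


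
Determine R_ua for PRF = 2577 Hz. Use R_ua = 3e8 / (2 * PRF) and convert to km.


R_ua = 3e8 / (2 * 2577) = 58207.2 m = 58.2 km

58.2 km


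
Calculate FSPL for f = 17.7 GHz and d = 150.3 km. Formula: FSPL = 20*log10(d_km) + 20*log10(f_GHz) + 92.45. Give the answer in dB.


20*log10(150.3) = 43.54
20*log10(17.7) = 24.96
FSPL = 160.9 dB

160.9 dB


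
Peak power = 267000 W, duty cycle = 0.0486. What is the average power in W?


P_avg = 267000 * 0.0486 = 12976.2 W

12976.2 W


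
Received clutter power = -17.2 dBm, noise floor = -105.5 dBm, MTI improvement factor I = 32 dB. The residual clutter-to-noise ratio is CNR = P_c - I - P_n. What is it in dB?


CNR = -17.2 - 32 - (-105.5) = 56.3 dB

56.3 dB


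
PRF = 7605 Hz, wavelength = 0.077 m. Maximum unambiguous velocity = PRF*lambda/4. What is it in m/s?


V_ua = 7605 * 0.077 / 4 = 146.4 m/s

146.4 m/s


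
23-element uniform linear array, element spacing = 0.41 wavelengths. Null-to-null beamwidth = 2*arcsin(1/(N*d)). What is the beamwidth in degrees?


1/(N*d) = 1/(23*0.41) = 0.106045
BW = 2*arcsin(0.106045) = 12.2 degrees

12.2 degrees


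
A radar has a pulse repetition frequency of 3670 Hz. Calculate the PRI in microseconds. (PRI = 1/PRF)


PRI = 1/3670 = 0.0002724796 s = 272.5 us

272.5 us


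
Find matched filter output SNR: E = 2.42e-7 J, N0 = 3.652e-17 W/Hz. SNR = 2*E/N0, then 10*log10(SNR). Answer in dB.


SNR_lin = 2 * 2.42e-7 / 3.652e-17 = 1.325e10
SNR_dB = 10*log10(1.325e10) = 101.2 dB

101.2 dB


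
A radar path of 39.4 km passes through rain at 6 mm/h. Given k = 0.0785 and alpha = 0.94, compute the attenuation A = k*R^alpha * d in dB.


gamma = 0.0785 * 6^0.94 = 0.422992 dB/km
A = 0.422992 * 39.4 = 16.67 dB

16.67 dB


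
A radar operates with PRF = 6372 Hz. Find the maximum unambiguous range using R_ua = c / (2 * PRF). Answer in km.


R_ua = 3e8 / (2 * 6372) = 23540.5 m = 23.5 km

23.5 km


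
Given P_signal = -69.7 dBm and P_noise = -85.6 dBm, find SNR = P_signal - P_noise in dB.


SNR = -69.7 - (-85.6) = 15.9 dB

15.9 dB


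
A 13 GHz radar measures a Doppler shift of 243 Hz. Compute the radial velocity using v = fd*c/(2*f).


v = 243 * 3e8 / (2 * 13000000000.0) = 2.8 m/s

2.8 m/s


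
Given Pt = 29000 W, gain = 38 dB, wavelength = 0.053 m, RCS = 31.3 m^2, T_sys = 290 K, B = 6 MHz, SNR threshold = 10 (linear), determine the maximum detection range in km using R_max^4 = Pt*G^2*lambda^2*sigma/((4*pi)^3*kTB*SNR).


G_lin = 10^(38/10) = 6309.573445
R^4 = 29000 * 6309.573445^2 * 0.053^2 * 31.3 / ((4*pi)^3 * 1.38e-23 * 290 * 6000000.0 * 10)
R^4 = 2.13028e20 m^4
R_max = (2.13028e20)^(1/4) = 120811.7 m = 120.8 km

120.8 km


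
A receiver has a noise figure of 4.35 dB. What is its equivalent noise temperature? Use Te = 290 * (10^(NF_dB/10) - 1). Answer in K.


NF_lin = 10^(4.35/10) = 2.722701
Te = 290 * (2.722701 - 1) = 499.6 K

499.6 K


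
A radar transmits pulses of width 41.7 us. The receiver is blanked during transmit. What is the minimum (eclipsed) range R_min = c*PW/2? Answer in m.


R_min = 3e8 * 41.7e-6 / 2 = 6255.0 m

6255.0 m


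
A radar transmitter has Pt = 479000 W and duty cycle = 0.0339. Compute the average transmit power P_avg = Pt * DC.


P_avg = 479000 * 0.0339 = 16238.1 W

16238.1 W


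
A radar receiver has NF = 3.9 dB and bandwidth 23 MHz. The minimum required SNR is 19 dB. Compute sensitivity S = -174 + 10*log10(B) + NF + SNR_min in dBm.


10*log10(23000000.0) = 73.62
S = -174 + 73.62 + 3.9 + 19 = -77.5 dBm

-77.5 dBm


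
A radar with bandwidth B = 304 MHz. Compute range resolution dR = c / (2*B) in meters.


dR = 3e8 / (2 * 304000000.0) = 0.49 m

0.49 m


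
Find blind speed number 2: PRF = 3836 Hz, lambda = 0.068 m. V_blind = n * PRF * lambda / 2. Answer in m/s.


V_blind = 2 * 3836 * 0.068 / 2 = 260.8 m/s

260.8 m/s


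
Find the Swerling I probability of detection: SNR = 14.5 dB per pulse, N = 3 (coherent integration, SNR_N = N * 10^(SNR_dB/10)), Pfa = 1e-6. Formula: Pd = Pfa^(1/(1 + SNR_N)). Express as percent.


SNR_lin = 10^(14.5/10) = 28.18383
SNR_N = 3 * 28.18383 = 84.55149
1/(1 + SNR_N) = 1/85.55149 = 0.0116889
Pd = (1e-6)^0.0116889 = 0.85088
Pd = 85.1%

85.1%


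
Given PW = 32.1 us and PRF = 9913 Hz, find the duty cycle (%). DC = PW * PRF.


DC = 32.1e-6 * 9913 * 100 = 31.82%

31.82%


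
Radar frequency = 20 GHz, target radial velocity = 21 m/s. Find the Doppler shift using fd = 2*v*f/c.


fd = 2 * 21 * 20000000000.0 / 3e8 = 2800.0 Hz

2800.0 Hz


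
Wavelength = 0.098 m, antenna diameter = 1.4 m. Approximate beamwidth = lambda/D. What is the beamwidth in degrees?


BW_rad = 0.098 / 1.4 = 0.07
BW_deg = 4.01 degrees

4.01 degrees


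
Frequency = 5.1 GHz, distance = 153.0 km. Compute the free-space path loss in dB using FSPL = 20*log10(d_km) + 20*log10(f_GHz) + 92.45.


20*log10(153.0) = 43.69
20*log10(5.1) = 14.15
FSPL = 150.3 dB

150.3 dB


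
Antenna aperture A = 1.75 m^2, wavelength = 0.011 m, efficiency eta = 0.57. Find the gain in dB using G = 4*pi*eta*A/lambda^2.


G_linear = 4*pi*0.57*1.75/0.011^2 = 103594.67
G_dB = 10*log10(103594.67) = 50.2 dB

50.2 dB


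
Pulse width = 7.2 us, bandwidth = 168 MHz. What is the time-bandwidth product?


TBP = 7.2 * 168 = 1209.6

1209.6


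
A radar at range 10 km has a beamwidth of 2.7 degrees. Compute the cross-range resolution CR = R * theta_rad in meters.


BW_rad = 0.04712389
CR = 10000 * 0.04712389 = 471.2 m

471.2 m


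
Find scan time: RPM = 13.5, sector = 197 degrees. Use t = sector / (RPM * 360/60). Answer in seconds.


t = 197 / (13.5 * 360) * 60 = 2.43 s

2.43 s


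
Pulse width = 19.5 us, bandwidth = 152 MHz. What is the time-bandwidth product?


TBP = 19.5 * 152 = 2964.0

2964.0


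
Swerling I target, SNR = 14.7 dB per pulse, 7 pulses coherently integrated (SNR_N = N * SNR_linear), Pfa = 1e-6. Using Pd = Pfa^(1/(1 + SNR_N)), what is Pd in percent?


SNR_lin = 10^(14.7/10) = 29.51209
SNR_N = 7 * 29.51209 = 206.58463
1/(1 + SNR_N) = 1/207.58463 = 0.0048173
Pd = (1e-6)^0.0048173 = 0.93561
Pd = 93.6%

93.6%


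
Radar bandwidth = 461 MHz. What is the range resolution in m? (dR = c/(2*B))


dR = 3e8 / (2 * 461000000.0) = 0.33 m

0.33 m


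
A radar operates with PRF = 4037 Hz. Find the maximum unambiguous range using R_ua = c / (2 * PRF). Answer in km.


R_ua = 3e8 / (2 * 4037) = 37156.3 m = 37.2 km

37.2 km


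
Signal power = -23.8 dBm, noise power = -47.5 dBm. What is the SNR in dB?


SNR = -23.8 - (-47.5) = 23.7 dB

23.7 dB


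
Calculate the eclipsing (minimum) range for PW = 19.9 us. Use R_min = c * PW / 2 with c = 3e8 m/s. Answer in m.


R_min = 3e8 * 19.9e-6 / 2 = 2985.0 m

2985.0 m


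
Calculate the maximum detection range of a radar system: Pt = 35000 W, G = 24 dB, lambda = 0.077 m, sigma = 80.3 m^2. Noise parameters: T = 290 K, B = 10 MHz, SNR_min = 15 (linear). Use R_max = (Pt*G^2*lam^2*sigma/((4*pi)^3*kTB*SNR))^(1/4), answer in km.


G_lin = 10^(24/10) = 251.188643
R^4 = 35000 * 251.188643^2 * 0.077^2 * 80.3 / ((4*pi)^3 * 1.38e-23 * 290 * 10000000.0 * 15)
R^4 = 8.82606e17 m^4
R_max = (8.82606e17)^(1/4) = 30650.8 m = 30.7 km

30.7 km


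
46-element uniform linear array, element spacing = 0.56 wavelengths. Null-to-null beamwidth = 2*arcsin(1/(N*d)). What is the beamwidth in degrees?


1/(N*d) = 1/(46*0.56) = 0.03882
BW = 2*arcsin(0.03882) = 4.4 degrees

4.4 degrees


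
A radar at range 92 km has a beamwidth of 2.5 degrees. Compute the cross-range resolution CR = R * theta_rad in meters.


BW_rad = 0.043633231
CR = 92000 * 0.043633231 = 4014.3 m

4014.3 m


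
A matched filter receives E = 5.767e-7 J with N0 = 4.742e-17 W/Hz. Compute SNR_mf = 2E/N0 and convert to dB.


SNR_lin = 2 * 5.767e-7 / 4.742e-17 = 2.432e10
SNR_dB = 10*log10(2.432e10) = 103.9 dB

103.9 dB


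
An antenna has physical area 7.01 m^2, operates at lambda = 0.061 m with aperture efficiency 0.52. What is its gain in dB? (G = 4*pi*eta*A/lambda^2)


G_linear = 4*pi*0.52*7.01/0.061^2 = 12310.38
G_dB = 10*log10(12310.38) = 40.9 dB

40.9 dB


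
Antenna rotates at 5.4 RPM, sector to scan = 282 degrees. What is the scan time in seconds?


t = 282 / (5.4 * 360) * 60 = 8.7 s

8.7 s


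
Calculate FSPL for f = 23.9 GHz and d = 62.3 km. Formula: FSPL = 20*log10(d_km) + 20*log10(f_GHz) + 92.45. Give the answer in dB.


20*log10(62.3) = 35.89
20*log10(23.9) = 27.57
FSPL = 155.9 dB

155.9 dB


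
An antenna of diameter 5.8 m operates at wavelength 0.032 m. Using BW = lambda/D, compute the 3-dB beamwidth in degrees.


BW_rad = 0.032 / 5.8 = 0.005517
BW_deg = 0.32 degrees

0.32 degrees


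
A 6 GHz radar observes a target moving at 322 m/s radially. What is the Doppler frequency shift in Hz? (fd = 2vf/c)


fd = 2 * 322 * 6000000000.0 / 3e8 = 12880.0 Hz

12880.0 Hz


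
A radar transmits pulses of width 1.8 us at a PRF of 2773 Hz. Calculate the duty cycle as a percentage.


DC = 1.8e-6 * 2773 * 100 = 0.5%

0.5%


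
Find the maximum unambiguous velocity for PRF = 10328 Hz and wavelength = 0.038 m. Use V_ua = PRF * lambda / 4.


V_ua = 10328 * 0.038 / 4 = 98.1 m/s

98.1 m/s


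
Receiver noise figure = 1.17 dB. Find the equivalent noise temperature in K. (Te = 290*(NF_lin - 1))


NF_lin = 10^(1.17/10) = 1.309182
Te = 290 * (1.309182 - 1) = 89.7 K

89.7 K


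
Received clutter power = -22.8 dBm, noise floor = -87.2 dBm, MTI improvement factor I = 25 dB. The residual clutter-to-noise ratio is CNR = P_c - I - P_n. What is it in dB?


CNR = -22.8 - 25 - (-87.2) = 39.4 dB

39.4 dB


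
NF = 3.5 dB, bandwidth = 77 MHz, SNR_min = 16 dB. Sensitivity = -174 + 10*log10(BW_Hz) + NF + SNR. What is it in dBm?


10*log10(77000000.0) = 78.86
S = -174 + 78.86 + 3.5 + 16 = -75.6 dBm

-75.6 dBm


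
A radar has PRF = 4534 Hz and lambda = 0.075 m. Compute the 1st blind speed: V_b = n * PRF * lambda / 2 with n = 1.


V_blind = 1 * 4534 * 0.075 / 2 = 170.0 m/s

170.0 m/s


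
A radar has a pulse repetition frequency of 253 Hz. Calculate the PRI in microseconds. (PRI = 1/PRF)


PRI = 1/253 = 0.0039525692 s = 3952.6 us

3952.6 us


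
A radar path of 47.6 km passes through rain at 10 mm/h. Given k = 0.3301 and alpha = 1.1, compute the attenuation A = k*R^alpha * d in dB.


gamma = 0.3301 * 10^1.1 = 4.155713 dB/km
A = 4.155713 * 47.6 = 197.81 dB

197.81 dB


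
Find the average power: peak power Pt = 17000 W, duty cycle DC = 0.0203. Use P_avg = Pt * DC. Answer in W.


P_avg = 17000 * 0.0203 = 345.1 W

345.1 W


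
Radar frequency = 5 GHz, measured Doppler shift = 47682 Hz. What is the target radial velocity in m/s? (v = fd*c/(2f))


v = 47682 * 3e8 / (2 * 5000000000.0) = 1430.5 m/s

1430.5 m/s


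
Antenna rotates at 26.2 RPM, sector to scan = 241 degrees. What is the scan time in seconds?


t = 241 / (26.2 * 360) * 60 = 1.53 s

1.53 s


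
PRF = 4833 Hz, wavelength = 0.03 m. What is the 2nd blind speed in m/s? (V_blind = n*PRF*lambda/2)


V_blind = 2 * 4833 * 0.03 / 2 = 145.0 m/s

145.0 m/s


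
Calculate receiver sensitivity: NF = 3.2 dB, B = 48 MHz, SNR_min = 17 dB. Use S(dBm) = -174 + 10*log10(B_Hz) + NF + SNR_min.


10*log10(48000000.0) = 76.81
S = -174 + 76.81 + 3.2 + 17 = -77.0 dBm

-77.0 dBm


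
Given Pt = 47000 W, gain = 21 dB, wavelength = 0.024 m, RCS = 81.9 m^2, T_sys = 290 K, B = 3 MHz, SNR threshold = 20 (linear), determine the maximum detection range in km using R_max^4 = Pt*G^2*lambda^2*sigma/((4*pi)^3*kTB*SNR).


G_lin = 10^(21/10) = 125.892541
R^4 = 47000 * 125.892541^2 * 0.024^2 * 81.9 / ((4*pi)^3 * 1.38e-23 * 290 * 3000000.0 * 20)
R^4 = 7.37473e16 m^4
R_max = (7.37473e16)^(1/4) = 16479.2 m = 16.5 km

16.5 km


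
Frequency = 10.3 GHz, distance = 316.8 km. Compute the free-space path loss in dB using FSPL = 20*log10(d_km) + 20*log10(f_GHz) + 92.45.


20*log10(316.8) = 50.02
20*log10(10.3) = 20.26
FSPL = 162.7 dB

162.7 dB


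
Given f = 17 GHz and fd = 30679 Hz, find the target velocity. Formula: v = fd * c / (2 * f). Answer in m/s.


v = 30679 * 3e8 / (2 * 17000000000.0) = 270.7 m/s

270.7 m/s


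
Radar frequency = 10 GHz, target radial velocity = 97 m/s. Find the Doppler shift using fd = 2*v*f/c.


fd = 2 * 97 * 10000000000.0 / 3e8 = 6466.7 Hz

6466.7 Hz


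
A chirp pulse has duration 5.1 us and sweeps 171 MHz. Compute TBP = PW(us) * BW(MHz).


TBP = 5.1 * 171 = 872.1

872.1


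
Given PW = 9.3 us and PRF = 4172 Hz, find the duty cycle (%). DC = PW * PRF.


DC = 9.3e-6 * 4172 * 100 = 3.88%

3.88%


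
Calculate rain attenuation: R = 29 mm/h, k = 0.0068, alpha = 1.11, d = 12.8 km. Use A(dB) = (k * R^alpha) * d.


gamma = 0.0068 * 29^1.11 = 0.285608 dB/km
A = 0.285608 * 12.8 = 3.66 dB

3.66 dB


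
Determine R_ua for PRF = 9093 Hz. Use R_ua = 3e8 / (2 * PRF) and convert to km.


R_ua = 3e8 / (2 * 9093) = 16496.2 m = 16.5 km

16.5 km


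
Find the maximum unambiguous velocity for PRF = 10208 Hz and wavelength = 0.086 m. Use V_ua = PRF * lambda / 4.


V_ua = 10208 * 0.086 / 4 = 219.5 m/s

219.5 m/s


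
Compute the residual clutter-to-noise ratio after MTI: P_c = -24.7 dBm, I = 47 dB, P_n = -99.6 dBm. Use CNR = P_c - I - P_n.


CNR = -24.7 - 47 - (-99.6) = 27.9 dB

27.9 dB


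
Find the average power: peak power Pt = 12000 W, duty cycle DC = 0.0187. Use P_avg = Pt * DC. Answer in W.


P_avg = 12000 * 0.0187 = 224.4 W

224.4 W


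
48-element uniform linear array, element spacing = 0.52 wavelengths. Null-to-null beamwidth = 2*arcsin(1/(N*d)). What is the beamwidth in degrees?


1/(N*d) = 1/(48*0.52) = 0.040064
BW = 2*arcsin(0.040064) = 4.6 degrees

4.6 degrees


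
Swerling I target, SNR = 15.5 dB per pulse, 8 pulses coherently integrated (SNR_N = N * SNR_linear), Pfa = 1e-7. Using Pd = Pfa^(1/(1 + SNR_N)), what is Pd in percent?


SNR_lin = 10^(15.5/10) = 35.48134
SNR_N = 8 * 35.48134 = 283.85072
1/(1 + SNR_N) = 1/284.85072 = 0.0035106
Pd = (1e-7)^0.0035106 = 0.94499
Pd = 94.5%

94.5%


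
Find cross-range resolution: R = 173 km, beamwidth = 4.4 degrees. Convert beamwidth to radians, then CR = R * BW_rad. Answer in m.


BW_rad = 0.076794487
CR = 173000 * 0.076794487 = 13285.4 m

13285.4 m


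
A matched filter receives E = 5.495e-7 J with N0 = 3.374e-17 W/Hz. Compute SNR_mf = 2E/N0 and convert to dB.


SNR_lin = 2 * 5.495e-7 / 3.374e-17 = 3.257e10
SNR_dB = 10*log10(3.257e10) = 105.1 dB

105.1 dB


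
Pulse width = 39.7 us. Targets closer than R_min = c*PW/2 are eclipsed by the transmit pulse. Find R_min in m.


R_min = 3e8 * 39.7e-6 / 2 = 5955.0 m

5955.0 m


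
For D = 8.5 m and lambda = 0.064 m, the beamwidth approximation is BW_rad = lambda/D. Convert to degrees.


BW_rad = 0.064 / 8.5 = 0.007529
BW_deg = 0.43 degrees

0.43 degrees


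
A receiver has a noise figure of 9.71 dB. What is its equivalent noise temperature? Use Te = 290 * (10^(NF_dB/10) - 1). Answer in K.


NF_lin = 10^(9.71/10) = 9.354057
Te = 290 * (9.354057 - 1) = 2422.7 K

2422.7 K


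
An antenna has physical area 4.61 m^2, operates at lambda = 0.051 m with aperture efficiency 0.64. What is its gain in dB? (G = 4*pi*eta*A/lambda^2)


G_linear = 4*pi*0.64*4.61/0.051^2 = 14254.45
G_dB = 10*log10(14254.45) = 41.5 dB

41.5 dB


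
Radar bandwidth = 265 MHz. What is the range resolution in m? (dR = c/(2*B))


dR = 3e8 / (2 * 265000000.0) = 0.57 m

0.57 m


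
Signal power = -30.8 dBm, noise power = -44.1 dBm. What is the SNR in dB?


SNR = -30.8 - (-44.1) = 13.3 dB

13.3 dB


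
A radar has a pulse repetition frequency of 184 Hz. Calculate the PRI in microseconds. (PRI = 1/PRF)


PRI = 1/184 = 0.0054347826 s = 5434.8 us

5434.8 us


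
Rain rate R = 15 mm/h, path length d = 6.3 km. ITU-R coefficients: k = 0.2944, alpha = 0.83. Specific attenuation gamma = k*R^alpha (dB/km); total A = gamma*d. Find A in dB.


gamma = 0.2944 * 15^0.83 = 2.786721 dB/km
A = 2.786721 * 6.3 = 17.56 dB

17.56 dB


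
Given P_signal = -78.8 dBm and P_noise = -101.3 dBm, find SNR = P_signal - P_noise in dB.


SNR = -78.8 - (-101.3) = 22.5 dB

22.5 dB


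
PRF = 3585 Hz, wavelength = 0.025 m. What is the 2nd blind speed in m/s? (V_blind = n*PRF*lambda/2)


V_blind = 2 * 3585 * 0.025 / 2 = 89.6 m/s

89.6 m/s


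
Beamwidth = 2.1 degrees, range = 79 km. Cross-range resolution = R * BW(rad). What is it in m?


BW_rad = 0.036651914
CR = 79000 * 0.036651914 = 2895.5 m

2895.5 m


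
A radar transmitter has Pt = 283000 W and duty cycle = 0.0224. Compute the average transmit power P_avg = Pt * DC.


P_avg = 283000 * 0.0224 = 6339.2 W

6339.2 W


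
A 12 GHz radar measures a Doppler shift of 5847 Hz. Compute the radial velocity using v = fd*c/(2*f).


v = 5847 * 3e8 / (2 * 12000000000.0) = 73.1 m/s

73.1 m/s


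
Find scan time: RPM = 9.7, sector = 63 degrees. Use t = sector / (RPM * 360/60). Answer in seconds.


t = 63 / (9.7 * 360) * 60 = 1.08 s

1.08 s


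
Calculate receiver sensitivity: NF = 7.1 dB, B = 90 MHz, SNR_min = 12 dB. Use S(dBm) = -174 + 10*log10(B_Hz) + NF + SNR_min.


10*log10(90000000.0) = 79.54
S = -174 + 79.54 + 7.1 + 12 = -75.4 dBm

-75.4 dBm


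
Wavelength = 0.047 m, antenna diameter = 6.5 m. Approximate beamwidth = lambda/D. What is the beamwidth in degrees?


BW_rad = 0.047 / 6.5 = 0.007231
BW_deg = 0.41 degrees

0.41 degrees


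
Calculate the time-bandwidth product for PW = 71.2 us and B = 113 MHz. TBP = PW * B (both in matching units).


TBP = 71.2 * 113 = 8045.6

8045.6


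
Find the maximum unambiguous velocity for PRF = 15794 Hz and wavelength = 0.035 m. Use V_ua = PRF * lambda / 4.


V_ua = 15794 * 0.035 / 4 = 138.2 m/s

138.2 m/s


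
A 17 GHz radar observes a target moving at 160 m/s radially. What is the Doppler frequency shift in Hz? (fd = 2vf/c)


fd = 2 * 160 * 17000000000.0 / 3e8 = 18133.3 Hz

18133.3 Hz


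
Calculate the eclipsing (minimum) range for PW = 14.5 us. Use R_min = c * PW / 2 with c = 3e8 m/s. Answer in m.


R_min = 3e8 * 14.5e-6 / 2 = 2175.0 m

2175.0 m


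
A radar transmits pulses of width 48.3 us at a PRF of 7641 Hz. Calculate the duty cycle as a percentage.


DC = 48.3e-6 * 7641 * 100 = 36.91%

36.91%


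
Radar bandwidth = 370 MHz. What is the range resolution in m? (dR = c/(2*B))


dR = 3e8 / (2 * 370000000.0) = 0.41 m

0.41 m


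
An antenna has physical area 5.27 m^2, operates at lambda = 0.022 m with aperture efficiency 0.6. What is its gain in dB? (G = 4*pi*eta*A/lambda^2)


G_linear = 4*pi*0.6*5.27/0.022^2 = 82096.83
G_dB = 10*log10(82096.83) = 49.1 dB

49.1 dB


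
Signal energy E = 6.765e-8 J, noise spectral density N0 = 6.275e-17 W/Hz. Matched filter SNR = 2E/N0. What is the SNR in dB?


SNR_lin = 2 * 6.765e-8 / 6.275e-17 = 2.156e9
SNR_dB = 10*log10(2.156e9) = 93.3 dB

93.3 dB


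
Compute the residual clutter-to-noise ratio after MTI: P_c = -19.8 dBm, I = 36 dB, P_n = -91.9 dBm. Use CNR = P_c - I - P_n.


CNR = -19.8 - 36 - (-91.9) = 36.1 dB

36.1 dB


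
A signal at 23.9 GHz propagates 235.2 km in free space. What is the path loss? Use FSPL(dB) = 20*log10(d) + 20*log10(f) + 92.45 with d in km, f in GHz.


20*log10(235.2) = 47.43
20*log10(23.9) = 27.57
FSPL = 167.4 dB

167.4 dB


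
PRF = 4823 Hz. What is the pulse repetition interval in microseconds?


PRI = 1/4823 = 0.0002073398 s = 207.3 us

207.3 us


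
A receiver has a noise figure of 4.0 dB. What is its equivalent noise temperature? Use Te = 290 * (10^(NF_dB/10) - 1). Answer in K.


NF_lin = 10^(4.0/10) = 2.511886
Te = 290 * (2.511886 - 1) = 438.4 K

438.4 K


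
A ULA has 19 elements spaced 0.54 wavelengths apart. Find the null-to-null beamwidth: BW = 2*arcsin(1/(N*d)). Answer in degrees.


1/(N*d) = 1/(19*0.54) = 0.097466
BW = 2*arcsin(0.097466) = 11.2 degrees

11.2 degrees


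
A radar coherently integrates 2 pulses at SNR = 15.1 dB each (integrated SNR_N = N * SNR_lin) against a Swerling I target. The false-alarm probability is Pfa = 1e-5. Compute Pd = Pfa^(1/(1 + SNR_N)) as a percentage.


SNR_lin = 10^(15.1/10) = 32.35937
SNR_N = 2 * 32.35937 = 64.71874
1/(1 + SNR_N) = 1/65.71874 = 0.0152164
Pd = (1e-5)^0.0152164 = 0.8393
Pd = 83.9%

83.9%


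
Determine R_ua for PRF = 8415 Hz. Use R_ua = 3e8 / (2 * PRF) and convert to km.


R_ua = 3e8 / (2 * 8415) = 17825.3 m = 17.8 km

17.8 km


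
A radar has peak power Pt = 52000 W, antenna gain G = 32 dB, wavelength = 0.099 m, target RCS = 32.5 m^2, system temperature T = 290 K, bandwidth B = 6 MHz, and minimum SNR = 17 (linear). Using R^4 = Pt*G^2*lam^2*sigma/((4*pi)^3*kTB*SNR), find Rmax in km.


G_lin = 10^(32/10) = 1584.893192
R^4 = 52000 * 1584.893192^2 * 0.099^2 * 32.5 / ((4*pi)^3 * 1.38e-23 * 290 * 6000000.0 * 17)
R^4 = 5.1363e19 m^4
R_max = (5.1363e19)^(1/4) = 84656.9 m = 84.7 km

84.7 km


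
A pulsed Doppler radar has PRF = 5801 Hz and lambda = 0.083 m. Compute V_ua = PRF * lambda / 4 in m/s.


V_ua = 5801 * 0.083 / 4 = 120.4 m/s

120.4 m/s


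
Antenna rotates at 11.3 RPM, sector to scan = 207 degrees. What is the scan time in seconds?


t = 207 / (11.3 * 360) * 60 = 3.05 s

3.05 s


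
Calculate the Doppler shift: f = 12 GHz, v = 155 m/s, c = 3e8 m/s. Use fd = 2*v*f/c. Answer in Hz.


fd = 2 * 155 * 12000000000.0 / 3e8 = 12400.0 Hz

12400.0 Hz


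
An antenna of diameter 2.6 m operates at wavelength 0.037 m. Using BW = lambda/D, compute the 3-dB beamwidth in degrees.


BW_rad = 0.037 / 2.6 = 0.014231
BW_deg = 0.82 degrees

0.82 degrees


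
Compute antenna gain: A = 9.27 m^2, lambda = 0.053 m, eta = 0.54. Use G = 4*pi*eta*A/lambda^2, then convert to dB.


G_linear = 4*pi*0.54*9.27/0.053^2 = 22394.0
G_dB = 10*log10(22394.0) = 43.5 dB

43.5 dB


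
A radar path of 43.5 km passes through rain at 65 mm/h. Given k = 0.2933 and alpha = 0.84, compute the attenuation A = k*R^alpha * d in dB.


gamma = 0.2933 * 65^0.84 = 9.775957 dB/km
A = 9.775957 * 43.5 = 425.25 dB

425.25 dB
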